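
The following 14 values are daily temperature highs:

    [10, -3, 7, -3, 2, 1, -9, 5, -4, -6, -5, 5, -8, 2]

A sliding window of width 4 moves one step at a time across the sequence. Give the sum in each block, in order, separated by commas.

[10, -3, 7, -3] → sum 11
[-3, 7, -3, 2] → sum 3
[7, -3, 2, 1] → sum 7
[-3, 2, 1, -9] → sum -9
[2, 1, -9, 5] → sum -1
[1, -9, 5, -4] → sum -7
[-9, 5, -4, -6] → sum -14
[5, -4, -6, -5] → sum -10
[-4, -6, -5, 5] → sum -10
[-6, -5, 5, -8] → sum -14
[-5, 5, -8, 2] → sum -6

11, 3, 7, -9, -1, -7, -14, -10, -10, -14, -6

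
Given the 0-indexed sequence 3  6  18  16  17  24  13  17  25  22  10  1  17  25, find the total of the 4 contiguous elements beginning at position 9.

50

Elements at indices 9..12: 22, 10, 1, 17
sum(22, 10, 1, 17) = 50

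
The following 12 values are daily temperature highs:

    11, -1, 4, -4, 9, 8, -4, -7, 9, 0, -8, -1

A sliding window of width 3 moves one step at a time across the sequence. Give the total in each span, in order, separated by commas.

Sliding a size-3 window across the 12 values:
(11, -1, 4) → sum 14
(-1, 4, -4) → sum -1
(4, -4, 9) → sum 9
(-4, 9, 8) → sum 13
(9, 8, -4) → sum 13
(8, -4, -7) → sum -3
(-4, -7, 9) → sum -2
(-7, 9, 0) → sum 2
(9, 0, -8) → sum 1
(0, -8, -1) → sum -9

14, -1, 9, 13, 13, -3, -2, 2, 1, -9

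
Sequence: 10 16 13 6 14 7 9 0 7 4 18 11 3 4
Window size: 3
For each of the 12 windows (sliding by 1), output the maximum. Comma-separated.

(10, 16, 13) → max 16
(16, 13, 6) → max 16
(13, 6, 14) → max 14
(6, 14, 7) → max 14
(14, 7, 9) → max 14
(7, 9, 0) → max 9
(9, 0, 7) → max 9
(0, 7, 4) → max 7
(7, 4, 18) → max 18
(4, 18, 11) → max 18
(18, 11, 3) → max 18
(11, 3, 4) → max 11

16, 16, 14, 14, 14, 9, 9, 7, 18, 18, 18, 11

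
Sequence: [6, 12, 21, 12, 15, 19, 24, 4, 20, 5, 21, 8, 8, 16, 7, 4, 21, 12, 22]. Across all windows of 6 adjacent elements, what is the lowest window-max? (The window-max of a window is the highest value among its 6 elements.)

21

6 12 21 12 15 19 → max 21
12 21 12 15 19 24 → max 24
21 12 15 19 24 4 → max 24
12 15 19 24 4 20 → max 24
15 19 24 4 20 5 → max 24
19 24 4 20 5 21 → max 24
24 4 20 5 21 8 → max 24
4 20 5 21 8 8 → max 21
20 5 21 8 8 16 → max 21
5 21 8 8 16 7 → max 21
21 8 8 16 7 4 → max 21
8 8 16 7 4 21 → max 21
8 16 7 4 21 12 → max 21
16 7 4 21 12 22 → max 22
Lowest of these is 21.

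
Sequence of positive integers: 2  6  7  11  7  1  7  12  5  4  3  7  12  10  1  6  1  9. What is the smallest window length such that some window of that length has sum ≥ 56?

8

Extend right; whenever the sum reaches 56, record the length and shrink from the left:
add 2: running sum 2 < 56
add 6: running sum 8 < 56
add 7: running sum 15 < 56
add 11: running sum 26 < 56
add 7: running sum 33 < 56
add 1: running sum 34 < 56
add 7: running sum 41 < 56
add 12: running sum 53 < 56
add 5: shortest ending here [6, 7, 11, 7, 1, 7, 12, 5] sum 56, len 8
add 4: shortest ending here [6, 7, 11, 7, 1, 7, 12, 5, 4] sum 60, len 9
add 3: shortest ending here [7, 11, 7, 1, 7, 12, 5, 4, 3] sum 57, len 9
add 7: shortest ending here [11, 7, 1, 7, 12, 5, 4, 3, 7] sum 57, len 9
add 12: shortest ending here [7, 1, 7, 12, 5, 4, 3, 7, 12] sum 58, len 9
add 10: shortest ending here [7, 12, 5, 4, 3, 7, 12, 10] sum 60, len 8
add 1: shortest ending here [7, 12, 5, 4, 3, 7, 12, 10, 1] sum 61, len 9
add 6: shortest ending here [12, 5, 4, 3, 7, 12, 10, 1, 6] sum 60, len 9
add 1: shortest ending here [12, 5, 4, 3, 7, 12, 10, 1, 6, 1] sum 61, len 10
add 9: shortest ending here [5, 4, 3, 7, 12, 10, 1, 6, 1, 9] sum 58, len 10
Shortest qualifying length: 8.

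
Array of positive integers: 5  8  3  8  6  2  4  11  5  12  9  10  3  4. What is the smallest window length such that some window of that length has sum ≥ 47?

Extend right; whenever the sum reaches 47, record the length and shrink from the left:
add 5: running sum 5 < 47
add 8: running sum 13 < 47
add 3: running sum 16 < 47
add 8: running sum 24 < 47
add 6: running sum 30 < 47
add 2: running sum 32 < 47
add 4: running sum 36 < 47
end 7: [5, 8, 3, 8, 6, 2, 4, 11] sum 47, len 8
end 8: [8, 3, 8, 6, 2, 4, 11, 5] sum 47, len 8
end 9: [8, 6, 2, 4, 11, 5, 12] sum 48, len 7
end 10: [6, 2, 4, 11, 5, 12, 9] sum 49, len 7
end 11: [11, 5, 12, 9, 10] sum 47, len 5
end 12: [11, 5, 12, 9, 10, 3] sum 50, len 6
end 13: [11, 5, 12, 9, 10, 3, 4] sum 54, len 7
Shortest qualifying length: 5.

5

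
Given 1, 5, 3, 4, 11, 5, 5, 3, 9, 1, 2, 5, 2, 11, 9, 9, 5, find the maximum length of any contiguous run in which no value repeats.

5

[1] len 1
[1, 5] len 2
[1, 5, 3] len 3
[1, 5, 3, 4] len 4
[1, 5, 3, 4, 11] len 5
[3, 4, 11, 5] len 4
[5] len 1
[5, 3] len 2
[5, 3, 9] len 3
[5, 3, 9, 1] len 4
[5, 3, 9, 1, 2] len 5
[3, 9, 1, 2, 5] len 5
[5, 2] len 2
[5, 2, 11] len 3
[5, 2, 11, 9] len 4
[9] len 1
[9, 5] len 2
Longest all-distinct length: 5.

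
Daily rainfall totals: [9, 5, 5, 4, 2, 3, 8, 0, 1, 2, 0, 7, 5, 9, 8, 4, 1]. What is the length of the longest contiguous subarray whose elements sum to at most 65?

[9] sum 9 len 1
[9, 5] sum 14 len 2
[9, 5, 5] sum 19 len 3
[9, 5, 5, 4] sum 23 len 4
[9, 5, 5, 4, 2] sum 25 len 5
[9, 5, 5, 4, 2, 3] sum 28 len 6
[9, 5, 5, 4, 2, 3, 8] sum 36 len 7
[9, 5, 5, 4, 2, 3, 8, 0] sum 36 len 8
[9, 5, 5, 4, 2, 3, 8, 0, 1] sum 37 len 9
[9, 5, 5, 4, 2, 3, 8, 0, 1, 2] sum 39 len 10
[9, 5, 5, 4, 2, 3, 8, 0, 1, 2, 0] sum 39 len 11
[9, 5, 5, 4, 2, 3, 8, 0, 1, 2, 0, 7] sum 46 len 12
[9, 5, 5, 4, 2, 3, 8, 0, 1, 2, 0, 7, 5] sum 51 len 13
[9, 5, 5, 4, 2, 3, 8, 0, 1, 2, 0, 7, 5, 9] sum 60 len 14
[5, 5, 4, 2, 3, 8, 0, 1, 2, 0, 7, 5, 9, 8] sum 59 len 14
[5, 5, 4, 2, 3, 8, 0, 1, 2, 0, 7, 5, 9, 8, 4] sum 63 len 15
[5, 5, 4, 2, 3, 8, 0, 1, 2, 0, 7, 5, 9, 8, 4, 1] sum 64 len 16
Longest length seen: 16.

16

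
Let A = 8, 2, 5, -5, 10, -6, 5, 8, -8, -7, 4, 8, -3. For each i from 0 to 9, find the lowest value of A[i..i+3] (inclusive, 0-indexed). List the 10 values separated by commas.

-5, -5, -6, -6, -6, -8, -8, -8, -8, -7

(8, 2, 5, -5) → min -5
(2, 5, -5, 10) → min -5
(5, -5, 10, -6) → min -6
(-5, 10, -6, 5) → min -6
(10, -6, 5, 8) → min -6
(-6, 5, 8, -8) → min -8
(5, 8, -8, -7) → min -8
(8, -8, -7, 4) → min -8
(-8, -7, 4, 8) → min -8
(-7, 4, 8, -3) → min -7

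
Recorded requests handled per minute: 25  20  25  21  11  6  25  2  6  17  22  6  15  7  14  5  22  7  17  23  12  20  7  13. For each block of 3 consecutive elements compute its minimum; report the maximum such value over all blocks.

(25, 20, 25) → min 20
(20, 25, 21) → min 20
(25, 21, 11) → min 11
(21, 11, 6) → min 6
(11, 6, 25) → min 6
(6, 25, 2) → min 2
(25, 2, 6) → min 2
(2, 6, 17) → min 2
(6, 17, 22) → min 6
(17, 22, 6) → min 6
(22, 6, 15) → min 6
(6, 15, 7) → min 6
(15, 7, 14) → min 7
(7, 14, 5) → min 5
(14, 5, 22) → min 5
(5, 22, 7) → min 5
(22, 7, 17) → min 7
(7, 17, 23) → min 7
(17, 23, 12) → min 12
(23, 12, 20) → min 12
(12, 20, 7) → min 7
(20, 7, 13) → min 7
Maximum of these is 20.

20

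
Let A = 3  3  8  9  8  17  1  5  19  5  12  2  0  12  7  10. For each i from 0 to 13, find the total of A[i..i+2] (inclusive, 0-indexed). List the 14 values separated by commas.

14, 20, 25, 34, 26, 23, 25, 29, 36, 19, 14, 14, 19, 29

3 3 8 → sum 14
3 8 9 → sum 20
8 9 8 → sum 25
9 8 17 → sum 34
8 17 1 → sum 26
17 1 5 → sum 23
1 5 19 → sum 25
5 19 5 → sum 29
19 5 12 → sum 36
5 12 2 → sum 19
12 2 0 → sum 14
2 0 12 → sum 14
0 12 7 → sum 19
12 7 10 → sum 29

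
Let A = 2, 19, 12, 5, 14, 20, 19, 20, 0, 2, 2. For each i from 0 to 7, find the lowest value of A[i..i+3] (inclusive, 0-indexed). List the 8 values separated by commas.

2, 5, 5, 5, 14, 0, 0, 0

[2, 19, 12, 5] → min 2
[19, 12, 5, 14] → min 5
[12, 5, 14, 20] → min 5
[5, 14, 20, 19] → min 5
[14, 20, 19, 20] → min 14
[20, 19, 20, 0] → min 0
[19, 20, 0, 2] → min 0
[20, 0, 2, 2] → min 0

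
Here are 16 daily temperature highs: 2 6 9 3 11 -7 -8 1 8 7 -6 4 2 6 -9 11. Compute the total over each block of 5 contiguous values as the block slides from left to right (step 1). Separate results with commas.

31, 22, 8, 0, 5, 1, 2, 14, 15, 13, -3, 14

Sliding a size-5 window across the 16 values:
(2, 6, 9, 3, 11) → sum 31
(6, 9, 3, 11, -7) → sum 22
(9, 3, 11, -7, -8) → sum 8
(3, 11, -7, -8, 1) → sum 0
(11, -7, -8, 1, 8) → sum 5
(-7, -8, 1, 8, 7) → sum 1
(-8, 1, 8, 7, -6) → sum 2
(1, 8, 7, -6, 4) → sum 14
(8, 7, -6, 4, 2) → sum 15
(7, -6, 4, 2, 6) → sum 13
(-6, 4, 2, 6, -9) → sum -3
(4, 2, 6, -9, 11) → sum 14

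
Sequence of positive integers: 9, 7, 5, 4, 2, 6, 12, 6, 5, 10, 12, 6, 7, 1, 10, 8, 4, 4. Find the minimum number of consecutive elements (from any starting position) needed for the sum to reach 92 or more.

14

add 9: running sum 9 < 92
add 7: running sum 16 < 92
add 5: running sum 21 < 92
add 4: running sum 25 < 92
add 2: running sum 27 < 92
add 6: running sum 33 < 92
add 12: running sum 45 < 92
add 6: running sum 51 < 92
add 5: running sum 56 < 92
add 10: running sum 66 < 92
add 12: running sum 78 < 92
add 6: running sum 84 < 92
add 7: running sum 91 < 92
add 1: shortest ending here [9, 7, 5, 4, 2, 6, 12, 6, 5, 10, 12, 6, 7, 1] sum 92, len 14
add 10: shortest ending here [7, 5, 4, 2, 6, 12, 6, 5, 10, 12, 6, 7, 1, 10] sum 93, len 14
add 8: shortest ending here [5, 4, 2, 6, 12, 6, 5, 10, 12, 6, 7, 1, 10, 8] sum 94, len 14
add 4: shortest ending here [4, 2, 6, 12, 6, 5, 10, 12, 6, 7, 1, 10, 8, 4] sum 93, len 14
add 4: shortest ending here [2, 6, 12, 6, 5, 10, 12, 6, 7, 1, 10, 8, 4, 4] sum 93, len 14
Shortest qualifying length: 14.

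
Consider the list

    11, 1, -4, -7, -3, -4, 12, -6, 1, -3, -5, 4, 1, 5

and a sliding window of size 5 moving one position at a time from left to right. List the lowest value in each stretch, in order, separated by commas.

11 1 -4 -7 -3 → min -7
1 -4 -7 -3 -4 → min -7
-4 -7 -3 -4 12 → min -7
-7 -3 -4 12 -6 → min -7
-3 -4 12 -6 1 → min -6
-4 12 -6 1 -3 → min -6
12 -6 1 -3 -5 → min -6
-6 1 -3 -5 4 → min -6
1 -3 -5 4 1 → min -5
-3 -5 4 1 5 → min -5

-7, -7, -7, -7, -6, -6, -6, -6, -5, -5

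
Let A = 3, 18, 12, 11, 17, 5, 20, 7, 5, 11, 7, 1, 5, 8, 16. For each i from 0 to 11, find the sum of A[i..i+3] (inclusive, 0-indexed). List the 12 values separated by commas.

3 18 12 11 → sum 44
18 12 11 17 → sum 58
12 11 17 5 → sum 45
11 17 5 20 → sum 53
17 5 20 7 → sum 49
5 20 7 5 → sum 37
20 7 5 11 → sum 43
7 5 11 7 → sum 30
5 11 7 1 → sum 24
11 7 1 5 → sum 24
7 1 5 8 → sum 21
1 5 8 16 → sum 30

44, 58, 45, 53, 49, 37, 43, 30, 24, 24, 21, 30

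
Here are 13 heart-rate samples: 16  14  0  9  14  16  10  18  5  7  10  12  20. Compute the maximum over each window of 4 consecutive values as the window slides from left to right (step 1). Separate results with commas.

16, 14, 16, 16, 18, 18, 18, 18, 12, 20

[16, 14, 0, 9] → max 16
[14, 0, 9, 14] → max 14
[0, 9, 14, 16] → max 16
[9, 14, 16, 10] → max 16
[14, 16, 10, 18] → max 18
[16, 10, 18, 5] → max 18
[10, 18, 5, 7] → max 18
[18, 5, 7, 10] → max 18
[5, 7, 10, 12] → max 12
[7, 10, 12, 20] → max 20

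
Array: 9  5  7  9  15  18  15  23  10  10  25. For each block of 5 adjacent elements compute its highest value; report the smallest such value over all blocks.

15

Each size-5 window and its max:
(9, 5, 7, 9, 15) → max 15
(5, 7, 9, 15, 18) → max 18
(7, 9, 15, 18, 15) → max 18
(9, 15, 18, 15, 23) → max 23
(15, 18, 15, 23, 10) → max 23
(18, 15, 23, 10, 10) → max 23
(15, 23, 10, 10, 25) → max 25
Smallest of these is 15.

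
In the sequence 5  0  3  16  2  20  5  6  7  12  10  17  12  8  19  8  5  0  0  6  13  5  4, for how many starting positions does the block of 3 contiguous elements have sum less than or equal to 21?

5 0 3 → sum 8  ≤ 21 ✓
0 3 16 → sum 19  ≤ 21 ✓
3 16 2 → sum 21  ≤ 21 ✓
16 2 20 → sum 38
2 20 5 → sum 27
20 5 6 → sum 31
5 6 7 → sum 18  ≤ 21 ✓
6 7 12 → sum 25
7 12 10 → sum 29
12 10 17 → sum 39
10 17 12 → sum 39
17 12 8 → sum 37
12 8 19 → sum 39
8 19 8 → sum 35
19 8 5 → sum 32
8 5 0 → sum 13  ≤ 21 ✓
5 0 0 → sum 5  ≤ 21 ✓
0 0 6 → sum 6  ≤ 21 ✓
0 6 13 → sum 19  ≤ 21 ✓
6 13 5 → sum 24
13 5 4 → sum 22
8 windows satisfy the condition.

8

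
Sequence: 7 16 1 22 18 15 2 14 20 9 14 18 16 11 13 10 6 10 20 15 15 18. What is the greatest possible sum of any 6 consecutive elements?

(7, 16, 1, 22, 18, 15) → sum 79
(16, 1, 22, 18, 15, 2) → sum 74
(1, 22, 18, 15, 2, 14) → sum 72
(22, 18, 15, 2, 14, 20) → sum 91
(18, 15, 2, 14, 20, 9) → sum 78
(15, 2, 14, 20, 9, 14) → sum 74
(2, 14, 20, 9, 14, 18) → sum 77
(14, 20, 9, 14, 18, 16) → sum 91
(20, 9, 14, 18, 16, 11) → sum 88
(9, 14, 18, 16, 11, 13) → sum 81
(14, 18, 16, 11, 13, 10) → sum 82
(18, 16, 11, 13, 10, 6) → sum 74
(16, 11, 13, 10, 6, 10) → sum 66
(11, 13, 10, 6, 10, 20) → sum 70
(13, 10, 6, 10, 20, 15) → sum 74
(10, 6, 10, 20, 15, 15) → sum 76
(6, 10, 20, 15, 15, 18) → sum 84
Greatest of these is 91.

91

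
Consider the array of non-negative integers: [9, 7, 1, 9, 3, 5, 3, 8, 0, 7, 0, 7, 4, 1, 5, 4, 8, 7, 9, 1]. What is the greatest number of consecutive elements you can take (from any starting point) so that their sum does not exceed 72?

16

add 9: [9] sum 9, len 1
add 7: [9, 7] sum 16, len 2
add 1: [9, 7, 1] sum 17, len 3
add 9: [9, 7, 1, 9] sum 26, len 4
add 3: [9, 7, 1, 9, 3] sum 29, len 5
add 5: [9, 7, 1, 9, 3, 5] sum 34, len 6
add 3: [9, 7, 1, 9, 3, 5, 3] sum 37, len 7
add 8: [9, 7, 1, 9, 3, 5, 3, 8] sum 45, len 8
add 0: [9, 7, 1, 9, 3, 5, 3, 8, 0] sum 45, len 9
add 7: [9, 7, 1, 9, 3, 5, 3, 8, 0, 7] sum 52, len 10
add 0: [9, 7, 1, 9, 3, 5, 3, 8, 0, 7, 0] sum 52, len 11
add 7: [9, 7, 1, 9, 3, 5, 3, 8, 0, 7, 0, 7] sum 59, len 12
add 4: [9, 7, 1, 9, 3, 5, 3, 8, 0, 7, 0, 7, 4] sum 63, len 13
add 1: [9, 7, 1, 9, 3, 5, 3, 8, 0, 7, 0, 7, 4, 1] sum 64, len 14
add 5: [9, 7, 1, 9, 3, 5, 3, 8, 0, 7, 0, 7, 4, 1, 5] sum 69, len 15
add 4: [7, 1, 9, 3, 5, 3, 8, 0, 7, 0, 7, 4, 1, 5, 4] sum 64, len 15
add 8: [7, 1, 9, 3, 5, 3, 8, 0, 7, 0, 7, 4, 1, 5, 4, 8] sum 72, len 16
add 7: [1, 9, 3, 5, 3, 8, 0, 7, 0, 7, 4, 1, 5, 4, 8, 7] sum 72, len 16
add 9: [3, 5, 3, 8, 0, 7, 0, 7, 4, 1, 5, 4, 8, 7, 9] sum 71, len 15
add 1: [3, 5, 3, 8, 0, 7, 0, 7, 4, 1, 5, 4, 8, 7, 9, 1] sum 72, len 16
Longest length seen: 16.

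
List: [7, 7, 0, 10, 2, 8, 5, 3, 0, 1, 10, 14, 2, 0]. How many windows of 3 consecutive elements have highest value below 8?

3

7 7 0 → max 7  < 8 ✓
7 0 10 → max 10
0 10 2 → max 10
10 2 8 → max 10
2 8 5 → max 8
8 5 3 → max 8
5 3 0 → max 5  < 8 ✓
3 0 1 → max 3  < 8 ✓
0 1 10 → max 10
1 10 14 → max 14
10 14 2 → max 14
14 2 0 → max 14
3 windows satisfy the condition.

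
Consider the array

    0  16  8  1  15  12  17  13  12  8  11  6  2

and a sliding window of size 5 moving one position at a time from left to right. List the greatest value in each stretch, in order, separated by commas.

0 16 8 1 15 → max 16
16 8 1 15 12 → max 16
8 1 15 12 17 → max 17
1 15 12 17 13 → max 17
15 12 17 13 12 → max 17
12 17 13 12 8 → max 17
17 13 12 8 11 → max 17
13 12 8 11 6 → max 13
12 8 11 6 2 → max 12

16, 16, 17, 17, 17, 17, 17, 13, 12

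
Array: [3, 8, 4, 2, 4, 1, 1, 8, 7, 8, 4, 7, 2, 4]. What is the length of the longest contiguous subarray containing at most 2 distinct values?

add 3: window [3] (1 distinct), len 1
add 8: window [3, 8] (2 distinct), len 2
add 4: window [8, 4] (2 distinct), len 2
add 2: window [4, 2] (2 distinct), len 2
add 4: window [4, 2, 4] (2 distinct), len 3
add 1: window [4, 1] (2 distinct), len 2
add 1: window [4, 1, 1] (2 distinct), len 3
add 8: window [1, 1, 8] (2 distinct), len 3
add 7: window [8, 7] (2 distinct), len 2
add 8: window [8, 7, 8] (2 distinct), len 3
add 4: window [8, 4] (2 distinct), len 2
add 7: window [4, 7] (2 distinct), len 2
add 2: window [7, 2] (2 distinct), len 2
add 4: window [2, 4] (2 distinct), len 2
Longest length with ≤2 distinct: 3.

3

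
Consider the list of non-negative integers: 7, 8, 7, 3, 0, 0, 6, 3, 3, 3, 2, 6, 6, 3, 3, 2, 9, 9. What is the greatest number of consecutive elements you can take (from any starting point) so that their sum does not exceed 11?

add 7: [7] sum 7, len 1
add 8: [8] sum 8, len 1
add 7: [7] sum 7, len 1
add 3: [7, 3] sum 10, len 2
add 0: [7, 3, 0] sum 10, len 3
add 0: [7, 3, 0, 0] sum 10, len 4
add 6: [3, 0, 0, 6] sum 9, len 4
add 3: [0, 0, 6, 3] sum 9, len 4
add 3: [3, 3] sum 6, len 2
add 3: [3, 3, 3] sum 9, len 3
add 2: [3, 3, 3, 2] sum 11, len 4
add 6: [3, 2, 6] sum 11, len 3
add 6: [6] sum 6, len 1
add 3: [6, 3] sum 9, len 2
add 3: [3, 3] sum 6, len 2
add 2: [3, 3, 2] sum 8, len 3
add 9: [2, 9] sum 11, len 2
add 9: [9] sum 9, len 1
Longest length seen: 4.

4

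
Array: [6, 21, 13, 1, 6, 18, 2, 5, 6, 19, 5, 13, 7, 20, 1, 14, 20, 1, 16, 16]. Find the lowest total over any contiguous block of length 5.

32

Window sums for each of the 16 positions:
(6, 21, 13, 1, 6) → sum 47
(21, 13, 1, 6, 18) → sum 59
(13, 1, 6, 18, 2) → sum 40
(1, 6, 18, 2, 5) → sum 32
(6, 18, 2, 5, 6) → sum 37
(18, 2, 5, 6, 19) → sum 50
(2, 5, 6, 19, 5) → sum 37
(5, 6, 19, 5, 13) → sum 48
(6, 19, 5, 13, 7) → sum 50
(19, 5, 13, 7, 20) → sum 64
(5, 13, 7, 20, 1) → sum 46
(13, 7, 20, 1, 14) → sum 55
(7, 20, 1, 14, 20) → sum 62
(20, 1, 14, 20, 1) → sum 56
(1, 14, 20, 1, 16) → sum 52
(14, 20, 1, 16, 16) → sum 67
Lowest of these is 32.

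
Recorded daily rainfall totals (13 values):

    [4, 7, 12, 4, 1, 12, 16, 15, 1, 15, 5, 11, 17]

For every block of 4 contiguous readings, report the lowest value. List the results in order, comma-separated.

4 7 12 4 → min 4
7 12 4 1 → min 1
12 4 1 12 → min 1
4 1 12 16 → min 1
1 12 16 15 → min 1
12 16 15 1 → min 1
16 15 1 15 → min 1
15 1 15 5 → min 1
1 15 5 11 → min 1
15 5 11 17 → min 5

4, 1, 1, 1, 1, 1, 1, 1, 1, 5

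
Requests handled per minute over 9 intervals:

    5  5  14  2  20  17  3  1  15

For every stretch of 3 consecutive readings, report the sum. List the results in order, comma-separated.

Sliding a size-3 window across the 9 values:
5 5 14 → sum 24
5 14 2 → sum 21
14 2 20 → sum 36
2 20 17 → sum 39
20 17 3 → sum 40
17 3 1 → sum 21
3 1 15 → sum 19

24, 21, 36, 39, 40, 21, 19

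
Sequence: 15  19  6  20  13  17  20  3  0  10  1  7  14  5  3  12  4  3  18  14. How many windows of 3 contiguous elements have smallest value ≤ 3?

[15, 19, 6] → min 6
[19, 6, 20] → min 6
[6, 20, 13] → min 6
[20, 13, 17] → min 13
[13, 17, 20] → min 13
[17, 20, 3] → min 3  ≤ 3 ✓
[20, 3, 0] → min 0  ≤ 3 ✓
[3, 0, 10] → min 0  ≤ 3 ✓
[0, 10, 1] → min 0  ≤ 3 ✓
[10, 1, 7] → min 1  ≤ 3 ✓
[1, 7, 14] → min 1  ≤ 3 ✓
[7, 14, 5] → min 5
[14, 5, 3] → min 3  ≤ 3 ✓
[5, 3, 12] → min 3  ≤ 3 ✓
[3, 12, 4] → min 3  ≤ 3 ✓
[12, 4, 3] → min 3  ≤ 3 ✓
[4, 3, 18] → min 3  ≤ 3 ✓
[3, 18, 14] → min 3  ≤ 3 ✓
12 windows satisfy the condition.

12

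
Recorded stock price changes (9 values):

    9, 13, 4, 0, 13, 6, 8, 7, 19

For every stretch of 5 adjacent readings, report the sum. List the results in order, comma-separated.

39, 36, 31, 34, 53

9 13 4 0 13 → sum 39
13 4 0 13 6 → sum 36
4 0 13 6 8 → sum 31
0 13 6 8 7 → sum 34
13 6 8 7 19 → sum 53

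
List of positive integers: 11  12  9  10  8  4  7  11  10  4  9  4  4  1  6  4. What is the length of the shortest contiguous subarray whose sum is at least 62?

add 11: running sum 11 < 62
add 12: running sum 23 < 62
add 9: running sum 32 < 62
add 10: running sum 42 < 62
add 8: running sum 50 < 62
add 4: running sum 54 < 62
add 7: running sum 61 < 62
end 7: [11, 12, 9, 10, 8, 4, 7, 11] sum 72, len 8
end 8: [12, 9, 10, 8, 4, 7, 11, 10] sum 71, len 8
end 9: [9, 10, 8, 4, 7, 11, 10, 4] sum 63, len 8
end 10: [10, 8, 4, 7, 11, 10, 4, 9] sum 63, len 8
end 11: [10, 8, 4, 7, 11, 10, 4, 9, 4] sum 67, len 9
end 12: [10, 8, 4, 7, 11, 10, 4, 9, 4, 4] sum 71, len 10
end 13: [8, 4, 7, 11, 10, 4, 9, 4, 4, 1] sum 62, len 10
end 14: [8, 4, 7, 11, 10, 4, 9, 4, 4, 1, 6] sum 68, len 11
end 15: [4, 7, 11, 10, 4, 9, 4, 4, 1, 6, 4] sum 64, len 11
Shortest qualifying length: 8.

8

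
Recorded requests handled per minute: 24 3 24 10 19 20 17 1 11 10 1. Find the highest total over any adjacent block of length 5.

90

Window sums for each of the 7 positions:
(24, 3, 24, 10, 19) → sum 80
(3, 24, 10, 19, 20) → sum 76
(24, 10, 19, 20, 17) → sum 90
(10, 19, 20, 17, 1) → sum 67
(19, 20, 17, 1, 11) → sum 68
(20, 17, 1, 11, 10) → sum 59
(17, 1, 11, 10, 1) → sum 40
Highest of these is 90.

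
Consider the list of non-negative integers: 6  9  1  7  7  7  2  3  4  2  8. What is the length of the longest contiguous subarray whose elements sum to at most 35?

8

→ 6: sum 6, len 1
→ 9: sum 15, len 2
→ 1: sum 16, len 3
→ 7: sum 23, len 4
→ 7: sum 30, len 5
→ 7 (dropped 6): sum 31, len 5
→ 2: sum 33, len 6
→ 3 (dropped 9): sum 27, len 6
→ 4: sum 31, len 7
→ 2: sum 33, len 8
→ 8 (dropped 1, 7): sum 33, len 7
Longest length seen: 8.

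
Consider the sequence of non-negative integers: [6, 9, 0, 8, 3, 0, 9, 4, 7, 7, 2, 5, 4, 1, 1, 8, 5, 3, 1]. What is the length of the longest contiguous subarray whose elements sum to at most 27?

[6] sum 6 len 1
[6, 9] sum 15 len 2
[6, 9, 0] sum 15 len 3
[6, 9, 0, 8] sum 23 len 4
[6, 9, 0, 8, 3] sum 26 len 5
[6, 9, 0, 8, 3, 0] sum 26 len 6
[0, 8, 3, 0, 9] sum 20 len 5
[0, 8, 3, 0, 9, 4] sum 24 len 6
[3, 0, 9, 4, 7] sum 23 len 5
[0, 9, 4, 7, 7] sum 27 len 5
[4, 7, 7, 2] sum 20 len 4
[4, 7, 7, 2, 5] sum 25 len 5
[7, 7, 2, 5, 4] sum 25 len 5
[7, 7, 2, 5, 4, 1] sum 26 len 6
[7, 7, 2, 5, 4, 1, 1] sum 27 len 7
[2, 5, 4, 1, 1, 8] sum 21 len 6
[2, 5, 4, 1, 1, 8, 5] sum 26 len 7
[5, 4, 1, 1, 8, 5, 3] sum 27 len 7
[4, 1, 1, 8, 5, 3, 1] sum 23 len 7
Longest length seen: 7.

7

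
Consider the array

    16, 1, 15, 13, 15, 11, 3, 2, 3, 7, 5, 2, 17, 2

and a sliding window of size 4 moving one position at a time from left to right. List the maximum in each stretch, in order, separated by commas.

16, 15, 15, 15, 15, 11, 7, 7, 7, 17, 17

Sliding a size-4 window across the 14 values:
16 1 15 13 → max 16
1 15 13 15 → max 15
15 13 15 11 → max 15
13 15 11 3 → max 15
15 11 3 2 → max 15
11 3 2 3 → max 11
3 2 3 7 → max 7
2 3 7 5 → max 7
3 7 5 2 → max 7
7 5 2 17 → max 17
5 2 17 2 → max 17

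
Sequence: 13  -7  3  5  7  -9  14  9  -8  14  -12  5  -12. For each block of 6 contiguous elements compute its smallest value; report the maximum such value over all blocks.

-9

(13, -7, 3, 5, 7, -9) → min -9
(-7, 3, 5, 7, -9, 14) → min -9
(3, 5, 7, -9, 14, 9) → min -9
(5, 7, -9, 14, 9, -8) → min -9
(7, -9, 14, 9, -8, 14) → min -9
(-9, 14, 9, -8, 14, -12) → min -12
(14, 9, -8, 14, -12, 5) → min -12
(9, -8, 14, -12, 5, -12) → min -12
Maximum of these is -9.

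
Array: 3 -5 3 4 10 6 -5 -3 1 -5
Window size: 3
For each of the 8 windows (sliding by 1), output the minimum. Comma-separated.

Sliding a size-3 window across the 10 values:
[3, -5, 3] → min -5
[-5, 3, 4] → min -5
[3, 4, 10] → min 3
[4, 10, 6] → min 4
[10, 6, -5] → min -5
[6, -5, -3] → min -5
[-5, -3, 1] → min -5
[-3, 1, -5] → min -5

-5, -5, 3, 4, -5, -5, -5, -5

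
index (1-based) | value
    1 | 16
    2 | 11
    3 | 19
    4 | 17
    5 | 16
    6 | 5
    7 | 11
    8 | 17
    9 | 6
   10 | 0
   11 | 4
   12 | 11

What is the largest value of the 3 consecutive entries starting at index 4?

Elements at indices 4..6: 17, 16, 5
max(17, 16, 5) = 17

17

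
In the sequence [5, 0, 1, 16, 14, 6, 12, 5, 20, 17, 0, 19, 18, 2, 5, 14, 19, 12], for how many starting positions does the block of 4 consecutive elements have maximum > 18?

[5, 0, 1, 16] → max 16
[0, 1, 16, 14] → max 16
[1, 16, 14, 6] → max 16
[16, 14, 6, 12] → max 16
[14, 6, 12, 5] → max 14
[6, 12, 5, 20] → max 20  > 18 ✓
[12, 5, 20, 17] → max 20  > 18 ✓
[5, 20, 17, 0] → max 20  > 18 ✓
[20, 17, 0, 19] → max 20  > 18 ✓
[17, 0, 19, 18] → max 19  > 18 ✓
[0, 19, 18, 2] → max 19  > 18 ✓
[19, 18, 2, 5] → max 19  > 18 ✓
[18, 2, 5, 14] → max 18
[2, 5, 14, 19] → max 19  > 18 ✓
[5, 14, 19, 12] → max 19  > 18 ✓
9 windows satisfy the condition.

9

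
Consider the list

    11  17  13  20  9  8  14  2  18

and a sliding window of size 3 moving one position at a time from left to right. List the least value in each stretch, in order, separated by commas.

11, 13, 9, 8, 8, 2, 2

11 17 13 → min 11
17 13 20 → min 13
13 20 9 → min 9
20 9 8 → min 8
9 8 14 → min 8
8 14 2 → min 2
14 2 18 → min 2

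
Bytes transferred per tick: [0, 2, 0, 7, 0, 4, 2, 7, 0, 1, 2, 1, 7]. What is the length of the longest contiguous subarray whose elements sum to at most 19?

8

→ 0: sum 0, len 1
→ 2: sum 2, len 2
→ 0: sum 2, len 3
→ 7: sum 9, len 4
→ 0: sum 9, len 5
→ 4: sum 13, len 6
→ 2: sum 15, len 7
→ 7 (dropped 0, 2, 0, 7): sum 13, len 4
→ 0: sum 13, len 5
→ 1: sum 14, len 6
→ 2: sum 16, len 7
→ 1: sum 17, len 8
→ 7 (dropped 0, 4, 2): sum 18, len 6
Longest length seen: 8.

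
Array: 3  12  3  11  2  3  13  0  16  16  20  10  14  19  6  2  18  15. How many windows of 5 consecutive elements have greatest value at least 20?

5

(3, 12, 3, 11, 2) → max 12
(12, 3, 11, 2, 3) → max 12
(3, 11, 2, 3, 13) → max 13
(11, 2, 3, 13, 0) → max 13
(2, 3, 13, 0, 16) → max 16
(3, 13, 0, 16, 16) → max 16
(13, 0, 16, 16, 20) → max 20  ≥ 20 ✓
(0, 16, 16, 20, 10) → max 20  ≥ 20 ✓
(16, 16, 20, 10, 14) → max 20  ≥ 20 ✓
(16, 20, 10, 14, 19) → max 20  ≥ 20 ✓
(20, 10, 14, 19, 6) → max 20  ≥ 20 ✓
(10, 14, 19, 6, 2) → max 19
(14, 19, 6, 2, 18) → max 19
(19, 6, 2, 18, 15) → max 19
5 windows satisfy the condition.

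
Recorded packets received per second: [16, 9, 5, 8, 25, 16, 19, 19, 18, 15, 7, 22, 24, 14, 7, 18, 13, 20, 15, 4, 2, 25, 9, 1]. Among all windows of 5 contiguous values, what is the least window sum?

41

Each size-5 window and its sum:
[16, 9, 5, 8, 25] → sum 63
[9, 5, 8, 25, 16] → sum 63
[5, 8, 25, 16, 19] → sum 73
[8, 25, 16, 19, 19] → sum 87
[25, 16, 19, 19, 18] → sum 97
[16, 19, 19, 18, 15] → sum 87
[19, 19, 18, 15, 7] → sum 78
[19, 18, 15, 7, 22] → sum 81
[18, 15, 7, 22, 24] → sum 86
[15, 7, 22, 24, 14] → sum 82
[7, 22, 24, 14, 7] → sum 74
[22, 24, 14, 7, 18] → sum 85
[24, 14, 7, 18, 13] → sum 76
[14, 7, 18, 13, 20] → sum 72
[7, 18, 13, 20, 15] → sum 73
[18, 13, 20, 15, 4] → sum 70
[13, 20, 15, 4, 2] → sum 54
[20, 15, 4, 2, 25] → sum 66
[15, 4, 2, 25, 9] → sum 55
[4, 2, 25, 9, 1] → sum 41
Least of these is 41.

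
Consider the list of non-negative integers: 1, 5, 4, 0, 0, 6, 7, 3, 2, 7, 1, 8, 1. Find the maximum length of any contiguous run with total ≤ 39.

→ 1: sum 1, len 1
→ 5: sum 6, len 2
→ 4: sum 10, len 3
→ 0: sum 10, len 4
→ 0: sum 10, len 5
→ 6: sum 16, len 6
→ 7: sum 23, len 7
→ 3: sum 26, len 8
→ 2: sum 28, len 9
→ 7: sum 35, len 10
→ 1: sum 36, len 11
→ 8 (dropped 1, 5): sum 38, len 10
→ 1: sum 39, len 11
Longest length seen: 11.

11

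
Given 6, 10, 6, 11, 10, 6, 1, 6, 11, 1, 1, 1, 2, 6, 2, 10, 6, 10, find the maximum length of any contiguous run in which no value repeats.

add 6: [6] len 1
add 10: [6, 10] len 2
add 6 (repeat 6, move left end past it): [10, 6] len 2
add 11: [10, 6, 11] len 3
add 10 (repeat 10, move left end past it): [6, 11, 10] len 3
add 6 (repeat 6, move left end past it): [11, 10, 6] len 3
add 1: [11, 10, 6, 1] len 4
add 6 (repeat 6, move left end past it): [1, 6] len 2
add 11: [1, 6, 11] len 3
add 1 (repeat 1, move left end past it): [6, 11, 1] len 3
add 1 (repeat 1, move left end past it): [1] len 1
add 1 (repeat 1, move left end past it): [1] len 1
add 2: [1, 2] len 2
add 6: [1, 2, 6] len 3
add 2 (repeat 2, move left end past it): [6, 2] len 2
add 10: [6, 2, 10] len 3
add 6 (repeat 6, move left end past it): [2, 10, 6] len 3
add 10 (repeat 10, move left end past it): [6, 10] len 2
Longest all-distinct length: 4.

4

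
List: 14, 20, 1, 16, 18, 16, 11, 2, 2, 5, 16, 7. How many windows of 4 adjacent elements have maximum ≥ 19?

[14, 20, 1, 16] → max 20  ≥ 19 ✓
[20, 1, 16, 18] → max 20  ≥ 19 ✓
[1, 16, 18, 16] → max 18
[16, 18, 16, 11] → max 18
[18, 16, 11, 2] → max 18
[16, 11, 2, 2] → max 16
[11, 2, 2, 5] → max 11
[2, 2, 5, 16] → max 16
[2, 5, 16, 7] → max 16
2 windows satisfy the condition.

2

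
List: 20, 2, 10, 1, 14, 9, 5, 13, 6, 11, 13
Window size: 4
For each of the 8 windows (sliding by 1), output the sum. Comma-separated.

Sliding a size-4 window across the 11 values:
(20, 2, 10, 1) → sum 33
(2, 10, 1, 14) → sum 27
(10, 1, 14, 9) → sum 34
(1, 14, 9, 5) → sum 29
(14, 9, 5, 13) → sum 41
(9, 5, 13, 6) → sum 33
(5, 13, 6, 11) → sum 35
(13, 6, 11, 13) → sum 43

33, 27, 34, 29, 41, 33, 35, 43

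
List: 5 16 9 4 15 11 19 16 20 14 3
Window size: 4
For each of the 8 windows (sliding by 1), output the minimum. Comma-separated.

4, 4, 4, 4, 11, 11, 14, 3

(5, 16, 9, 4) → min 4
(16, 9, 4, 15) → min 4
(9, 4, 15, 11) → min 4
(4, 15, 11, 19) → min 4
(15, 11, 19, 16) → min 11
(11, 19, 16, 20) → min 11
(19, 16, 20, 14) → min 14
(16, 20, 14, 3) → min 3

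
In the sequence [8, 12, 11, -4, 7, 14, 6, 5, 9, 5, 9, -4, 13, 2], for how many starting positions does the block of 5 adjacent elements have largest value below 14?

5

(8, 12, 11, -4, 7) → max 12  < 14 ✓
(12, 11, -4, 7, 14) → max 14
(11, -4, 7, 14, 6) → max 14
(-4, 7, 14, 6, 5) → max 14
(7, 14, 6, 5, 9) → max 14
(14, 6, 5, 9, 5) → max 14
(6, 5, 9, 5, 9) → max 9  < 14 ✓
(5, 9, 5, 9, -4) → max 9  < 14 ✓
(9, 5, 9, -4, 13) → max 13  < 14 ✓
(5, 9, -4, 13, 2) → max 13  < 14 ✓
5 windows satisfy the condition.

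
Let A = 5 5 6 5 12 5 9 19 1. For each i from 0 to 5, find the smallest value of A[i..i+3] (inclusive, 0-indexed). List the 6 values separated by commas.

(5, 5, 6, 5) → min 5
(5, 6, 5, 12) → min 5
(6, 5, 12, 5) → min 5
(5, 12, 5, 9) → min 5
(12, 5, 9, 19) → min 5
(5, 9, 19, 1) → min 1

5, 5, 5, 5, 5, 1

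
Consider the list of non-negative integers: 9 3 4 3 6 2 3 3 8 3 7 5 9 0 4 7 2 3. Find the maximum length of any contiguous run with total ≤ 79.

17

[9] sum 9 len 1
[9, 3] sum 12 len 2
[9, 3, 4] sum 16 len 3
[9, 3, 4, 3] sum 19 len 4
[9, 3, 4, 3, 6] sum 25 len 5
[9, 3, 4, 3, 6, 2] sum 27 len 6
[9, 3, 4, 3, 6, 2, 3] sum 30 len 7
[9, 3, 4, 3, 6, 2, 3, 3] sum 33 len 8
[9, 3, 4, 3, 6, 2, 3, 3, 8] sum 41 len 9
[9, 3, 4, 3, 6, 2, 3, 3, 8, 3] sum 44 len 10
[9, 3, 4, 3, 6, 2, 3, 3, 8, 3, 7] sum 51 len 11
[9, 3, 4, 3, 6, 2, 3, 3, 8, 3, 7, 5] sum 56 len 12
[9, 3, 4, 3, 6, 2, 3, 3, 8, 3, 7, 5, 9] sum 65 len 13
[9, 3, 4, 3, 6, 2, 3, 3, 8, 3, 7, 5, 9, 0] sum 65 len 14
[9, 3, 4, 3, 6, 2, 3, 3, 8, 3, 7, 5, 9, 0, 4] sum 69 len 15
[9, 3, 4, 3, 6, 2, 3, 3, 8, 3, 7, 5, 9, 0, 4, 7] sum 76 len 16
[9, 3, 4, 3, 6, 2, 3, 3, 8, 3, 7, 5, 9, 0, 4, 7, 2] sum 78 len 17
[3, 4, 3, 6, 2, 3, 3, 8, 3, 7, 5, 9, 0, 4, 7, 2, 3] sum 72 len 17
Longest length seen: 17.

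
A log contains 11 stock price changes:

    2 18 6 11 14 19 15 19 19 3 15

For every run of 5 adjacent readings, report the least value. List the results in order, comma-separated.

2 18 6 11 14 → min 2
18 6 11 14 19 → min 6
6 11 14 19 15 → min 6
11 14 19 15 19 → min 11
14 19 15 19 19 → min 14
19 15 19 19 3 → min 3
15 19 19 3 15 → min 3

2, 6, 6, 11, 14, 3, 3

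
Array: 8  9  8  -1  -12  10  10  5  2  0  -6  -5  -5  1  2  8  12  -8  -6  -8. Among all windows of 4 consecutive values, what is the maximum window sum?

27

Each size-4 window and its sum:
8 9 8 -1 → sum 24
9 8 -1 -12 → sum 4
8 -1 -12 10 → sum 5
-1 -12 10 10 → sum 7
-12 10 10 5 → sum 13
10 10 5 2 → sum 27
10 5 2 0 → sum 17
5 2 0 -6 → sum 1
2 0 -6 -5 → sum -9
0 -6 -5 -5 → sum -16
-6 -5 -5 1 → sum -15
-5 -5 1 2 → sum -7
-5 1 2 8 → sum 6
1 2 8 12 → sum 23
2 8 12 -8 → sum 14
8 12 -8 -6 → sum 6
12 -8 -6 -8 → sum -10
Maximum of these is 27.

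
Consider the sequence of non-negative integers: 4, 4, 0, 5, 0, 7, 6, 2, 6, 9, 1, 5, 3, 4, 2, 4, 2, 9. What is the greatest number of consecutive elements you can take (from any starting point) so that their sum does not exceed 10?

Extend to the right; shrink from the left whenever the sum exceeds 10:
→ 4: sum 4, len 1
→ 4: sum 8, len 2
→ 0: sum 8, len 3
→ 5 (dropped 4): sum 9, len 3
→ 0: sum 9, len 4
→ 7 (dropped 4, 0, 5): sum 7, len 2
→ 6 (dropped 0, 7): sum 6, len 1
→ 2: sum 8, len 2
→ 6 (dropped 6): sum 8, len 2
→ 9 (dropped 2, 6): sum 9, len 1
→ 1: sum 10, len 2
→ 5 (dropped 9): sum 6, len 2
→ 3: sum 9, len 3
→ 4 (dropped 1, 5): sum 7, len 2
→ 2: sum 9, len 3
→ 4 (dropped 3): sum 10, len 3
→ 2 (dropped 4): sum 8, len 3
→ 9 (dropped 2, 4, 2): sum 9, len 1
Longest length seen: 4.

4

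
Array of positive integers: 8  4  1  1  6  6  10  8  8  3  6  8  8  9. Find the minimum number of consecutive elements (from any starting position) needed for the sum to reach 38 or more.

5

add 8: running sum 8 < 38
add 4: running sum 12 < 38
add 1: running sum 13 < 38
add 1: running sum 14 < 38
add 6: running sum 20 < 38
add 6: running sum 26 < 38
add 10: running sum 36 < 38
add 8: shortest ending here [8, 4, 1, 1, 6, 6, 10, 8] sum 44, len 8
add 8: shortest ending here [6, 6, 10, 8, 8] sum 38, len 5
add 3: shortest ending here [6, 6, 10, 8, 8, 3] sum 41, len 6
add 6: shortest ending here [6, 10, 8, 8, 3, 6] sum 41, len 6
add 8: shortest ending here [10, 8, 8, 3, 6, 8] sum 43, len 6
add 8: shortest ending here [8, 8, 3, 6, 8, 8] sum 41, len 6
add 9: shortest ending here [8, 3, 6, 8, 8, 9] sum 42, len 6
Shortest qualifying length: 5.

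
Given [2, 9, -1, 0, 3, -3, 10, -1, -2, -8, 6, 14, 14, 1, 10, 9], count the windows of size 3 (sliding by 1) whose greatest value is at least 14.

4

[2, 9, -1] → max 9
[9, -1, 0] → max 9
[-1, 0, 3] → max 3
[0, 3, -3] → max 3
[3, -3, 10] → max 10
[-3, 10, -1] → max 10
[10, -1, -2] → max 10
[-1, -2, -8] → max -1
[-2, -8, 6] → max 6
[-8, 6, 14] → max 14  ≥ 14 ✓
[6, 14, 14] → max 14  ≥ 14 ✓
[14, 14, 1] → max 14  ≥ 14 ✓
[14, 1, 10] → max 14  ≥ 14 ✓
[1, 10, 9] → max 10
4 windows satisfy the condition.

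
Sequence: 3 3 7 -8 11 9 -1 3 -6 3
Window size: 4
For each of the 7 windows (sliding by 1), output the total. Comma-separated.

5, 13, 19, 11, 22, 5, -1

3 3 7 -8 → sum 5
3 7 -8 11 → sum 13
7 -8 11 9 → sum 19
-8 11 9 -1 → sum 11
11 9 -1 3 → sum 22
9 -1 3 -6 → sum 5
-1 3 -6 3 → sum -1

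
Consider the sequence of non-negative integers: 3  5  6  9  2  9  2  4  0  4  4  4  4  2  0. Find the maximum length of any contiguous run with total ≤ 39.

11

→ 3: sum 3, len 1
→ 5: sum 8, len 2
→ 6: sum 14, len 3
→ 9: sum 23, len 4
→ 2: sum 25, len 5
→ 9: sum 34, len 6
→ 2: sum 36, len 7
→ 4 (dropped 3): sum 37, len 7
→ 0: sum 37, len 8
→ 4 (dropped 5): sum 36, len 8
→ 4 (dropped 6): sum 34, len 8
→ 4: sum 38, len 9
→ 4 (dropped 9): sum 33, len 9
→ 2: sum 35, len 10
→ 0: sum 35, len 11
Longest length seen: 11.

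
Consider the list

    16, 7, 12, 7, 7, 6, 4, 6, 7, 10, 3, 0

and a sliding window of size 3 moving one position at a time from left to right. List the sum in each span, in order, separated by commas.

35, 26, 26, 20, 17, 16, 17, 23, 20, 13

[16, 7, 12] → sum 35
[7, 12, 7] → sum 26
[12, 7, 7] → sum 26
[7, 7, 6] → sum 20
[7, 6, 4] → sum 17
[6, 4, 6] → sum 16
[4, 6, 7] → sum 17
[6, 7, 10] → sum 23
[7, 10, 3] → sum 20
[10, 3, 0] → sum 13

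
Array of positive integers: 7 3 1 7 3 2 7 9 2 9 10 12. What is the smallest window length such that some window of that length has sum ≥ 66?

add 7: running sum 7 < 66
add 3: running sum 10 < 66
add 1: running sum 11 < 66
add 7: running sum 18 < 66
add 3: running sum 21 < 66
add 2: running sum 23 < 66
add 7: running sum 30 < 66
add 9: running sum 39 < 66
add 2: running sum 41 < 66
add 9: running sum 50 < 66
add 10: running sum 60 < 66
add 12: shortest ending here [7, 3, 1, 7, 3, 2, 7, 9, 2, 9, 10, 12] sum 72, len 12
Shortest qualifying length: 12.

12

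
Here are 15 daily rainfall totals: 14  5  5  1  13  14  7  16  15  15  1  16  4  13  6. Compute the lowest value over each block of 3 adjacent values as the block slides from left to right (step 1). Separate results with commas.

5, 1, 1, 1, 7, 7, 7, 15, 1, 1, 1, 4, 4

(14, 5, 5) → min 5
(5, 5, 1) → min 1
(5, 1, 13) → min 1
(1, 13, 14) → min 1
(13, 14, 7) → min 7
(14, 7, 16) → min 7
(7, 16, 15) → min 7
(16, 15, 15) → min 15
(15, 15, 1) → min 1
(15, 1, 16) → min 1
(1, 16, 4) → min 1
(16, 4, 13) → min 4
(4, 13, 6) → min 4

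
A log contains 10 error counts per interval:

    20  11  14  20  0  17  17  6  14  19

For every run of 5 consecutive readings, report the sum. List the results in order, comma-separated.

65, 62, 68, 60, 54, 73

[20, 11, 14, 20, 0] → sum 65
[11, 14, 20, 0, 17] → sum 62
[14, 20, 0, 17, 17] → sum 68
[20, 0, 17, 17, 6] → sum 60
[0, 17, 17, 6, 14] → sum 54
[17, 17, 6, 14, 19] → sum 73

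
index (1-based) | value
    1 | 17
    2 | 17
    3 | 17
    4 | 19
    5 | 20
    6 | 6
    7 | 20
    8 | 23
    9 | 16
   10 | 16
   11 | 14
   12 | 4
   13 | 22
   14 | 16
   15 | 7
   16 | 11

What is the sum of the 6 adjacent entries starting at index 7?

93

Elements at indices 7..12: 20, 23, 16, 16, 14, 4
sum(20, 23, 16, 16, 14, 4) = 93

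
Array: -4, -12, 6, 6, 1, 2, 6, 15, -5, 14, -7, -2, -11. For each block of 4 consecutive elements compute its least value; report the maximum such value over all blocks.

-4 -12 6 6 → min -12
-12 6 6 1 → min -12
6 6 1 2 → min 1
6 1 2 6 → min 1
1 2 6 15 → min 1
2 6 15 -5 → min -5
6 15 -5 14 → min -5
15 -5 14 -7 → min -7
-5 14 -7 -2 → min -7
14 -7 -2 -11 → min -11
Maximum of these is 1.

1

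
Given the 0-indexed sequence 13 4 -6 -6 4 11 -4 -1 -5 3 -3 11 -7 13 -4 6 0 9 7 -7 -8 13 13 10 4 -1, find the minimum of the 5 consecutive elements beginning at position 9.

-7

Elements at indices 9..13: 3, -3, 11, -7, 13
min(3, -3, 11, -7, 13) = -7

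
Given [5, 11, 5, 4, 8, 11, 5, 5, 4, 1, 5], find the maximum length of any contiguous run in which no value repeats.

add 5: [5] len 1
add 11: [5, 11] len 2
add 5 (repeat 5, move left end past it): [11, 5] len 2
add 4: [11, 5, 4] len 3
add 8: [11, 5, 4, 8] len 4
add 11 (repeat 11, move left end past it): [5, 4, 8, 11] len 4
add 5 (repeat 5, move left end past it): [4, 8, 11, 5] len 4
add 5 (repeat 5, move left end past it): [5] len 1
add 4: [5, 4] len 2
add 1: [5, 4, 1] len 3
add 5 (repeat 5, move left end past it): [4, 1, 5] len 3
Longest all-distinct length: 4.

4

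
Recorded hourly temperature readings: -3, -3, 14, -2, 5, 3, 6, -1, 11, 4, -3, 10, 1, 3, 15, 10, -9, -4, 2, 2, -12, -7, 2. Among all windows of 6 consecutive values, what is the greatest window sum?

36

(-3, -3, 14, -2, 5, 3) → sum 14
(-3, 14, -2, 5, 3, 6) → sum 23
(14, -2, 5, 3, 6, -1) → sum 25
(-2, 5, 3, 6, -1, 11) → sum 22
(5, 3, 6, -1, 11, 4) → sum 28
(3, 6, -1, 11, 4, -3) → sum 20
(6, -1, 11, 4, -3, 10) → sum 27
(-1, 11, 4, -3, 10, 1) → sum 22
(11, 4, -3, 10, 1, 3) → sum 26
(4, -3, 10, 1, 3, 15) → sum 30
(-3, 10, 1, 3, 15, 10) → sum 36
(10, 1, 3, 15, 10, -9) → sum 30
(1, 3, 15, 10, -9, -4) → sum 16
(3, 15, 10, -9, -4, 2) → sum 17
(15, 10, -9, -4, 2, 2) → sum 16
(10, -9, -4, 2, 2, -12) → sum -11
(-9, -4, 2, 2, -12, -7) → sum -28
(-4, 2, 2, -12, -7, 2) → sum -17
Greatest of these is 36.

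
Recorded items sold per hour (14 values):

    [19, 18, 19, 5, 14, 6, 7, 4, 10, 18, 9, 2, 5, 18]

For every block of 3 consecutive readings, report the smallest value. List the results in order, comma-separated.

[19, 18, 19] → min 18
[18, 19, 5] → min 5
[19, 5, 14] → min 5
[5, 14, 6] → min 5
[14, 6, 7] → min 6
[6, 7, 4] → min 4
[7, 4, 10] → min 4
[4, 10, 18] → min 4
[10, 18, 9] → min 9
[18, 9, 2] → min 2
[9, 2, 5] → min 2
[2, 5, 18] → min 2

18, 5, 5, 5, 6, 4, 4, 4, 9, 2, 2, 2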